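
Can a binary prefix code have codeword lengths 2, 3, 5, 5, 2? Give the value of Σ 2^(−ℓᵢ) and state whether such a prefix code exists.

0.6875; yes

With common denominator 2^5 = 32: Σ 2^(−ℓᵢ) = 8/32 + 4/32 + 1/32 + 1/32 + 8/32 = 22/32 = 0.6875.
Kraft's inequality requires Σ ≤ 1; here Σ = 0.6875 ≤ 1, so such a prefix code exists.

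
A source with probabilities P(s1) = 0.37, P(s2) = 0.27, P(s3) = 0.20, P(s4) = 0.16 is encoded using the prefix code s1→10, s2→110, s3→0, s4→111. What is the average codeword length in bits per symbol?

L̄ = Σ pᵢ·ℓᵢ = 0.37·2 + 0.27·3 + 0.20·1 + 0.16·3 = 2.23 bits/symbol.

2.23 bits/symbol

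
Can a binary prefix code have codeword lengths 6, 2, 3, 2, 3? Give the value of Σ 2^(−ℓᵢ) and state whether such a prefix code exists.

0.765625; yes

With common denominator 2^6 = 64: Σ 2^(−ℓᵢ) = 1/64 + 16/64 + 8/64 + 16/64 + 8/64 = 49/64 = 0.765625.
Kraft's inequality requires Σ ≤ 1; here Σ = 0.765625 ≤ 1, so such a prefix code exists.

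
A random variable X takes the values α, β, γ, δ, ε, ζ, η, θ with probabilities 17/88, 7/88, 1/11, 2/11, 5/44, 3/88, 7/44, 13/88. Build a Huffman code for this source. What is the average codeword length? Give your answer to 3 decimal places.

2.920 bits/symbol

Repeatedly combine the two least-probable nodes; the expected code length is the sum of the merged weights.
merge 3/88 + 7/88 → 5/44
merge 1/11 + 5/44 → 9/44
merge 5/44 + 13/88 → 23/88
merge 7/44 + 2/11 → 15/44
merge 17/88 + 9/44 → 35/88
merge 23/88 + 15/44 → 53/88
merge 35/88 + 53/88 → 1
L = 5/44 + 9/44 + 23/88 + 15/44 + 35/88 + 53/88 + 1 = 257/88 ≈ 2.920 bits/symbol.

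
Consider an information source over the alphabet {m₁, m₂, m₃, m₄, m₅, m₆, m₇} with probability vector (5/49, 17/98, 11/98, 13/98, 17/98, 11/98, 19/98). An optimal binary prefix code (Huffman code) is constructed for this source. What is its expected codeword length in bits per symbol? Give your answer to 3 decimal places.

Repeatedly combine the two least-probable nodes; the expected code length is the sum of the merged weights.
merge 5/49 + 11/98 → 3/14
merge 11/98 + 13/98 → 12/49
merge 17/98 + 17/98 → 17/49
merge 19/98 + 3/14 → 20/49
merge 12/49 + 17/49 → 29/49
merge 20/49 + 29/49 → 1
L = 3/14 + 12/49 + 17/49 + 20/49 + 29/49 + 1 = 275/98 ≈ 2.806 bits/symbol.

2.806 bits/symbol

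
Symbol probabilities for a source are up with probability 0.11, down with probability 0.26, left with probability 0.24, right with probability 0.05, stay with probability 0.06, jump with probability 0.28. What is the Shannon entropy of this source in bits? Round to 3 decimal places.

H = −Σ pᵢ log₂ pᵢ.
−0.11·log₂(0.11) = 0.3503
−0.26·log₂(0.26) = 0.5053
−0.24·log₂(0.24) = 0.4941
−0.05·log₂(0.05) = 0.2161
−0.06·log₂(0.06) = 0.2435
−0.28·log₂(0.28) = 0.5142
Sum ≈ 2.3236 → 2.324 bits.

2.324 bits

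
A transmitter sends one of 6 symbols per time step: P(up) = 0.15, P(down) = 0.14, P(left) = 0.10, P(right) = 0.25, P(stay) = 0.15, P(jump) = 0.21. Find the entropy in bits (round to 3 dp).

2.523 bits

H = −Σ pᵢ log₂ pᵢ.
−0.15·log₂(0.15) = 0.4105
−0.14·log₂(0.14) = 0.3971
−0.10·log₂(0.10) = 0.3322
−0.25·log₂(0.25) = 0.5000
−0.15·log₂(0.15) = 0.4105
−0.21·log₂(0.21) = 0.4728
Sum ≈ 2.5232 → 2.523 bits.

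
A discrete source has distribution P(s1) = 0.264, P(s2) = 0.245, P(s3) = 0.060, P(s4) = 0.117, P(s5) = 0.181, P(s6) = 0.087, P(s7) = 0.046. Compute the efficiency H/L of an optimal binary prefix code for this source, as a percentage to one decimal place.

98.9%

Entropy H = −Σ p log₂ p ≈ 2.5672 bits.
Huffman merges: 23/500+3/50→53/500; 87/1000+53/500→193/1000; 117/1000+181/1000→149/500; 193/1000+49/200→219/500; 33/125+149/500→281/500; 219/500+281/500→1. L = 2597/1000 ≈ 2.5970.
Efficiency = H/L = 2.5672/2.5970 = 98.9%.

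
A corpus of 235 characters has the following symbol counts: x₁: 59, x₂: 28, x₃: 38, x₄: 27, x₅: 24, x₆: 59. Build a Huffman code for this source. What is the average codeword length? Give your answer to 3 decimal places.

Probabilities are the counts divided by 235.
Repeatedly combine the two least-probable nodes; the expected code length is the sum of the merged weights.
merge 24/235 + 27/235 → 51/235
merge 28/235 + 38/235 → 66/235
merge 51/235 + 59/235 → 22/47
merge 59/235 + 66/235 → 25/47
merge 22/47 + 25/47 → 1
L = 51/235 + 66/235 + 22/47 + 25/47 + 1 = 587/235 ≈ 2.498 bits/symbol.

2.498 bits/symbol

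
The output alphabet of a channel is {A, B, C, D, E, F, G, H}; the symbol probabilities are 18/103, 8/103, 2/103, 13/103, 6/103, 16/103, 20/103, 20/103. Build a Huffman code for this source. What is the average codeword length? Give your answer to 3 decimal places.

2.845 bits/symbol

Repeatedly combine the two least-probable nodes; the expected code length is the sum of the merged weights.
merge 2/103 + 6/103 → 8/103
merge 8/103 + 8/103 → 16/103
merge 13/103 + 16/103 → 29/103
merge 16/103 + 18/103 → 34/103
merge 20/103 + 20/103 → 40/103
merge 29/103 + 34/103 → 63/103
merge 40/103 + 63/103 → 1
L = 8/103 + 16/103 + 29/103 + 34/103 + 40/103 + 63/103 + 1 = 293/103 ≈ 2.845 bits/symbol.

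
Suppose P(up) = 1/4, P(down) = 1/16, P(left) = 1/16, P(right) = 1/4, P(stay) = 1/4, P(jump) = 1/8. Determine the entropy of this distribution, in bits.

2.375 bits

Each probability is a power of 1/2, so log₂(1/p) is an integer.
H = Σ p·log₂(1/p) = 1/4·2 + 1/16·4 + 1/16·4 + 1/4·2 + 1/4·2 + 1/8·3 = 2.375 bits.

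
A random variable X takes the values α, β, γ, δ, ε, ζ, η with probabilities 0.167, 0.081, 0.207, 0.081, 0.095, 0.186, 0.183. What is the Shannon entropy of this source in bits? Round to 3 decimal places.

2.711 bits

H = −Σ pᵢ log₂ pᵢ.
−0.167·log₂(0.167) = 0.4312
−0.081·log₂(0.081) = 0.2937
−0.207·log₂(0.207) = 0.4704
−0.081·log₂(0.081) = 0.2937
−0.095·log₂(0.095) = 0.3226
−0.186·log₂(0.186) = 0.4514
−0.183·log₂(0.183) = 0.4484
Sum ≈ 2.7113 → 2.711 bits.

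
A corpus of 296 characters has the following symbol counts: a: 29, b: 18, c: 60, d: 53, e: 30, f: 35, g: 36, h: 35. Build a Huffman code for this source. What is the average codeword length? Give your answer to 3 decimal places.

Probabilities are the counts divided by 296.
Repeatedly combine the two least-probable nodes; the expected code length is the sum of the merged weights.
merge 9/148 + 29/296 → 47/296
merge 15/148 + 35/296 → 65/296
merge 35/296 + 9/74 → 71/296
merge 47/296 + 53/296 → 25/74
merge 15/74 + 65/296 → 125/296
merge 71/296 + 25/74 → 171/296
merge 125/296 + 171/296 → 1
L = 47/296 + 65/296 + 71/296 + 25/74 + 125/296 + 171/296 + 1 = 875/296 ≈ 2.956 bits/symbol.

2.956 bits/symbol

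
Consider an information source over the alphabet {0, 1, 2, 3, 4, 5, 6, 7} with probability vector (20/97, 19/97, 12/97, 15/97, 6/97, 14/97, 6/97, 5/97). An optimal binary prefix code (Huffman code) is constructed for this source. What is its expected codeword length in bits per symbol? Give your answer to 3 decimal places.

Repeatedly combine the two least-probable nodes; the expected code length is the sum of the merged weights.
merge 5/97 + 6/97 → 11/97
merge 6/97 + 11/97 → 17/97
merge 12/97 + 14/97 → 26/97
merge 15/97 + 17/97 → 32/97
merge 19/97 + 20/97 → 39/97
merge 26/97 + 32/97 → 58/97
merge 39/97 + 58/97 → 1
L = 11/97 + 17/97 + 26/97 + 32/97 + 39/97 + 58/97 + 1 = 280/97 ≈ 2.887 bits/symbol.

2.887 bits/symbol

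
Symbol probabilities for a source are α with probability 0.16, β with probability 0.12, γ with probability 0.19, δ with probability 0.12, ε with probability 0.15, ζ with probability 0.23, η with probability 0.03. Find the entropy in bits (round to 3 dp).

H = −Σ pᵢ log₂ pᵢ.
−0.16·log₂(0.16) = 0.4230
−0.12·log₂(0.12) = 0.3671
−0.19·log₂(0.19) = 0.4552
−0.12·log₂(0.12) = 0.3671
−0.15·log₂(0.15) = 0.4105
−0.23·log₂(0.23) = 0.4877
−0.03·log₂(0.03) = 0.1518
Sum ≈ 2.6624 → 2.662 bits.

2.662 bits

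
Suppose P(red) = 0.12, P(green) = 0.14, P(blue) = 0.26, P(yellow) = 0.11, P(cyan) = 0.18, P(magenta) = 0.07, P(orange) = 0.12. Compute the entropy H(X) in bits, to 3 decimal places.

2.701 bits

H = −Σ pᵢ log₂ pᵢ.
−0.12·log₂(0.12) = 0.3671
−0.14·log₂(0.14) = 0.3971
−0.26·log₂(0.26) = 0.5053
−0.11·log₂(0.11) = 0.3503
−0.18·log₂(0.18) = 0.4453
−0.07·log₂(0.07) = 0.2686
−0.12·log₂(0.12) = 0.3671
Sum ≈ 2.7007 → 2.701 bits.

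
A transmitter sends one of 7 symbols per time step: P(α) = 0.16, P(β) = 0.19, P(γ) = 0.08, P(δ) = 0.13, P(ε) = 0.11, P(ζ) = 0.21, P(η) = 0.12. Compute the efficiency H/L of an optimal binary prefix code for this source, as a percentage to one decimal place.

Entropy H = −Σ p log₂ p ≈ 2.7426 bits.
Huffman merges: 2/25+11/100→19/100; 3/25+13/100→1/4; 4/25+19/100→7/20; 19/100+21/100→2/5; 1/4+7/20→3/5; 2/5+3/5→1. L = 279/100 ≈ 2.7900.
Efficiency = H/L = 2.7426/2.7900 = 98.3%.

98.3%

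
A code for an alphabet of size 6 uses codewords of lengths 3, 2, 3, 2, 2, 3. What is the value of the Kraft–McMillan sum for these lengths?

1.125

With common denominator 2^3 = 8: Σ 2^(−ℓᵢ) = 1/8 + 2/8 + 1/8 + 2/8 + 2/8 + 1/8 = 9/8 = 1.125.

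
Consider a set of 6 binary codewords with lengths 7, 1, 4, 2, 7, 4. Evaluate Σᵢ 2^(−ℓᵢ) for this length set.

0.890625

With common denominator 2^7 = 128: Σ 2^(−ℓᵢ) = 1/128 + 64/128 + 8/128 + 32/128 + 1/128 + 8/128 = 114/128 = 0.890625.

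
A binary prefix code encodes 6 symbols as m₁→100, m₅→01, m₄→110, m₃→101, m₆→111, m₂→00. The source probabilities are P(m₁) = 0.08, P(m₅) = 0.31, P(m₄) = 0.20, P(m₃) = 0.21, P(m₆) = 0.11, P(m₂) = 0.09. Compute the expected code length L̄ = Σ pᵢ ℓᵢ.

2.6 bits/symbol

L̄ = Σ pᵢ·ℓᵢ = 0.08·3 + 0.31·2 + 0.20·3 + 0.21·3 + 0.11·3 + 0.09·2 = 2.6 bits/symbol.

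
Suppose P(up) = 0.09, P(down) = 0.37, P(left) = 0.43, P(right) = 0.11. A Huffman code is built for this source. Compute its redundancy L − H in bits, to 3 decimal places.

Entropy H = −Σ p log₂ p ≈ 1.7172 bits.
Huffman merges: 9/100+11/100→1/5; 1/5+37/100→57/100; 43/100+57/100→1. L = 177/100 ≈ 1.7700.
L − H = 1.7700 − 1.7172 = 0.053 bits.

0.053 bits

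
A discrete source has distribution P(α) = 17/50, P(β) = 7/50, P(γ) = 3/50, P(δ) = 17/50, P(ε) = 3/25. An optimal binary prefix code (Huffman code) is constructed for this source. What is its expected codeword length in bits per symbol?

Repeatedly combine the two least-probable nodes; the expected code length is the sum of the merged weights.
merge 3/50 + 3/25 → 9/50
merge 7/50 + 9/50 → 8/25
merge 8/25 + 17/50 → 33/50
merge 17/50 + 33/50 → 1
L = 9/50 + 8/25 + 33/50 + 1 = 54/25 = 2.16 bits/symbol.

2.16 bits/symbol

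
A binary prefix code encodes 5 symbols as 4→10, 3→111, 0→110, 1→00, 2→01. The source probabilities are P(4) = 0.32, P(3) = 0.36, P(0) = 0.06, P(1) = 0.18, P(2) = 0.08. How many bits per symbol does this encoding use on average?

2.42 bits/symbol

L̄ = Σ pᵢ·ℓᵢ = 0.32·2 + 0.36·3 + 0.06·3 + 0.18·2 + 0.08·2 = 2.42 bits/symbol.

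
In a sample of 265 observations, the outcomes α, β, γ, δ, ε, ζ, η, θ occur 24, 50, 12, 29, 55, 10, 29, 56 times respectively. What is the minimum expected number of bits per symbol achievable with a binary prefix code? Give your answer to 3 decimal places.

2.838 bits/symbol

Probabilities are the counts divided by 265.
Repeatedly combine the two least-probable nodes; the expected code length is the sum of the merged weights.
merge 2/53 + 12/265 → 22/265
merge 22/265 + 24/265 → 46/265
merge 29/265 + 29/265 → 58/265
merge 46/265 + 10/53 → 96/265
merge 11/53 + 56/265 → 111/265
merge 58/265 + 96/265 → 154/265
merge 111/265 + 154/265 → 1
L = 22/265 + 46/265 + 58/265 + 96/265 + 111/265 + 154/265 + 1 = 752/265 ≈ 2.838 bits/symbol.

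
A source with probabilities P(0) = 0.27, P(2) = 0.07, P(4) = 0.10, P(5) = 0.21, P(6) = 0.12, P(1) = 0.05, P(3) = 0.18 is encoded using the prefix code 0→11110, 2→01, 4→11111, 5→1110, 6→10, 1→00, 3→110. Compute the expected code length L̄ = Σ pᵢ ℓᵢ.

3.71 bits/symbol

L̄ = Σ pᵢ·ℓᵢ = 0.27·5 + 0.07·2 + 0.10·5 + 0.21·4 + 0.12·2 + 0.05·2 + 0.18·3 = 3.71 bits/symbol.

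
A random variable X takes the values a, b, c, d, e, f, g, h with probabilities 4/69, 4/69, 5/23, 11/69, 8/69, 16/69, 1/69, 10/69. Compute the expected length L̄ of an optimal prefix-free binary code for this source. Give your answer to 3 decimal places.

Repeatedly combine the two least-probable nodes; the expected code length is the sum of the merged weights.
merge 1/69 + 4/69 → 5/69
merge 4/69 + 5/69 → 3/23
merge 8/69 + 3/23 → 17/69
merge 10/69 + 11/69 → 7/23
merge 5/23 + 16/69 → 31/69
merge 17/69 + 7/23 → 38/69
merge 31/69 + 38/69 → 1
L = 5/69 + 3/23 + 17/69 + 7/23 + 31/69 + 38/69 + 1 = 190/69 ≈ 2.754 bits/symbol.

2.754 bits/symbol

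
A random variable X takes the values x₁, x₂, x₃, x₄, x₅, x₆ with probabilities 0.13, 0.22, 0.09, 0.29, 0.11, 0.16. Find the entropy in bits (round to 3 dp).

H = −Σ pᵢ log₂ pᵢ.
−0.13·log₂(0.13) = 0.3826
−0.22·log₂(0.22) = 0.4806
−0.09·log₂(0.09) = 0.3127
−0.29·log₂(0.29) = 0.5179
−0.11·log₂(0.11) = 0.3503
−0.16·log₂(0.16) = 0.4230
Sum ≈ 2.4671 → 2.467 bits.

2.467 bits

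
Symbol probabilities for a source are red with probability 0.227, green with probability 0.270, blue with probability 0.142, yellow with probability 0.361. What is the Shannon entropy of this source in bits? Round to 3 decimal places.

1.926 bits

H = −Σ pᵢ log₂ pᵢ.
−0.227·log₂(0.227) = 0.4856
−0.270·log₂(0.270) = 0.5100
−0.142·log₂(0.142) = 0.3999
−0.361·log₂(0.361) = 0.5306
Sum ≈ 1.9261 → 1.926 bits.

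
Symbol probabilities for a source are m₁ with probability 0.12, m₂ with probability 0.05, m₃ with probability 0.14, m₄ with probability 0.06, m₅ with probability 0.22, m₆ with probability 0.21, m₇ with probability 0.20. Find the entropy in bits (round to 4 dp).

2.6416 bits

H = −Σ pᵢ log₂ pᵢ.
−0.12·log₂(0.12) = 0.3671
−0.05·log₂(0.05) = 0.2161
−0.14·log₂(0.14) = 0.3971
−0.06·log₂(0.06) = 0.2435
−0.22·log₂(0.22) = 0.4806
−0.21·log₂(0.21) = 0.4728
−0.20·log₂(0.20) = 0.4644
Sum ≈ 2.6416 → 2.6416 bits.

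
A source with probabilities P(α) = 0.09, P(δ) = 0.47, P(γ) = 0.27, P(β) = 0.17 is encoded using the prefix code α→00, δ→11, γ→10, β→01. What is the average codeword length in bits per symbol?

2 bits/symbol

L̄ = Σ pᵢ·ℓᵢ = 0.09·2 + 0.47·2 + 0.27·2 + 0.17·2 = 2 bits/symbol.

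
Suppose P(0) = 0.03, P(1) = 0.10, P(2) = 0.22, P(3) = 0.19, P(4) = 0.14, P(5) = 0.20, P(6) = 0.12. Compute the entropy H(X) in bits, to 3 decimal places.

2.648 bits

H = −Σ pᵢ log₂ pᵢ.
−0.03·log₂(0.03) = 0.1518
−0.10·log₂(0.10) = 0.3322
−0.22·log₂(0.22) = 0.4806
−0.19·log₂(0.19) = 0.4552
−0.14·log₂(0.14) = 0.3971
−0.20·log₂(0.20) = 0.4644
−0.12·log₂(0.12) = 0.3671
Sum ≈ 2.6483 → 2.648 bits.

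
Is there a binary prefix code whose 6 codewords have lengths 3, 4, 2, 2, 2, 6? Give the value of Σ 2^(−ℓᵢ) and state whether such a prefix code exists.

0.953125; yes

With common denominator 2^6 = 64: Σ 2^(−ℓᵢ) = 8/64 + 4/64 + 16/64 + 16/64 + 16/64 + 1/64 = 61/64 = 0.953125.
Kraft's inequality requires Σ ≤ 1; here Σ = 0.953125 ≤ 1, so such a prefix code exists.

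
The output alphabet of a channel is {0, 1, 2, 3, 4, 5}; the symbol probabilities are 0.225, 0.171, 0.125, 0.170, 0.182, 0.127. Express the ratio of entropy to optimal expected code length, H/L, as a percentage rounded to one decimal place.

98.5%

Entropy H = −Σ p log₂ p ≈ 2.5549 bits.
Huffman merges: 1/8+127/1000→63/250; 17/100+171/1000→341/1000; 91/500+9/40→407/1000; 63/250+341/1000→593/1000; 407/1000+593/1000→1. L = 2593/1000 ≈ 2.5930.
Efficiency = H/L = 2.5549/2.5930 = 98.5%.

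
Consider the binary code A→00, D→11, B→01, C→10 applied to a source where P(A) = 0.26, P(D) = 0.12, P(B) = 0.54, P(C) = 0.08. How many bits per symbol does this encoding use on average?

L̄ = Σ pᵢ·ℓᵢ = 0.26·2 + 0.12·2 + 0.54·2 + 0.08·2 = 2 bits/symbol.

2 bits/symbol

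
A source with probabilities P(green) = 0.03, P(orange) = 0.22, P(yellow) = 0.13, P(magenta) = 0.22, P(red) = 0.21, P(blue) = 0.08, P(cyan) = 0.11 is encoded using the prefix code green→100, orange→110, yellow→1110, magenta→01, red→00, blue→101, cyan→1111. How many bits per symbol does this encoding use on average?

2.81 bits/symbol

L̄ = Σ pᵢ·ℓᵢ = 0.03·3 + 0.22·3 + 0.13·4 + 0.22·2 + 0.21·2 + 0.08·3 + 0.11·4 = 2.81 bits/symbol.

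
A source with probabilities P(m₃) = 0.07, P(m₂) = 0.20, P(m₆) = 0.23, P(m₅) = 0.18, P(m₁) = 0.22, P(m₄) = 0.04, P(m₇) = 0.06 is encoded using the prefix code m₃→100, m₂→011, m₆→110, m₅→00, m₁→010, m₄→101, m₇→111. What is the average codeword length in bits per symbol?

L̄ = Σ pᵢ·ℓᵢ = 0.07·3 + 0.20·3 + 0.23·3 + 0.18·2 + 0.22·3 + 0.04·3 + 0.06·3 = 2.82 bits/symbol.

2.82 bits/symbol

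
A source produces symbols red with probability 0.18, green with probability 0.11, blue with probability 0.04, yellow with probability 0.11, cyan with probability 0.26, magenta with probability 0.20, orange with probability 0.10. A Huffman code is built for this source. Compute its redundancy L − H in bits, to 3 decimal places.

0.046 bits

Entropy H = −Σ p log₂ p ≈ 2.6335 bits.
Huffman merges: 1/25+1/10→7/50; 11/100+11/100→11/50; 7/50+9/50→8/25; 1/5+11/50→21/50; 13/50+8/25→29/50; 21/50+29/50→1. L = 67/25 ≈ 2.6800.
L − H = 2.6800 − 2.6335 = 0.046 bits.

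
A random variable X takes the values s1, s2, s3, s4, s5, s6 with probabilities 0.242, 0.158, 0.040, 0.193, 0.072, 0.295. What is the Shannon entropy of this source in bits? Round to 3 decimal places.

2.353 bits

H = −Σ pᵢ log₂ pᵢ.
−0.242·log₂(0.242) = 0.4954
−0.158·log₂(0.158) = 0.4206
−0.040·log₂(0.040) = 0.1858
−0.193·log₂(0.193) = 0.4581
−0.072·log₂(0.072) = 0.2733
−0.295·log₂(0.295) = 0.5196
Sum ≈ 2.3526 → 2.353 bits.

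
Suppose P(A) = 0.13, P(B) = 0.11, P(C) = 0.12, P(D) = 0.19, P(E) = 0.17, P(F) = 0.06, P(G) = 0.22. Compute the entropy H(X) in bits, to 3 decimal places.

2.714 bits

H = −Σ pᵢ log₂ pᵢ.
−0.13·log₂(0.13) = 0.3826
−0.11·log₂(0.11) = 0.3503
−0.12·log₂(0.12) = 0.3671
−0.19·log₂(0.19) = 0.4552
−0.17·log₂(0.17) = 0.4346
−0.06·log₂(0.06) = 0.2435
−0.22·log₂(0.22) = 0.4806
Sum ≈ 2.7139 → 2.714 bits.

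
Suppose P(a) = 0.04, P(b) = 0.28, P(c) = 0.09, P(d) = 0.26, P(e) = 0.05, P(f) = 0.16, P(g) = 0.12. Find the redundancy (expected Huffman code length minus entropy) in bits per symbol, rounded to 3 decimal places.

0.026 bits

Entropy H = −Σ p log₂ p ≈ 2.5241 bits.
Huffman merges: 1/25+1/20→9/100; 9/100+9/100→9/50; 3/25+4/25→7/25; 9/50+13/50→11/25; 7/25+7/25→14/25; 11/25+14/25→1. L = 51/20 ≈ 2.5500.
L − H = 2.5500 − 2.5241 = 0.026 bits.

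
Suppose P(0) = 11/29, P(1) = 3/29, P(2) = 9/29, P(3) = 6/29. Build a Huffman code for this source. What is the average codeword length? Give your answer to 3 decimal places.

Repeatedly combine the two least-probable nodes; the expected code length is the sum of the merged weights.
merge 3/29 + 6/29 → 9/29
merge 9/29 + 9/29 → 18/29
merge 11/29 + 18/29 → 1
L = 9/29 + 18/29 + 1 = 56/29 ≈ 1.931 bits/symbol.

1.931 bits/symbol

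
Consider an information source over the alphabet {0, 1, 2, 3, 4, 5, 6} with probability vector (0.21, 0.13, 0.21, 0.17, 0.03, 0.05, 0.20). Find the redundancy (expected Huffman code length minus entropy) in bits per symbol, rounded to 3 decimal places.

0.065 bits

Entropy H = −Σ p log₂ p ≈ 2.5951 bits.
Huffman merges: 3/100+1/20→2/25; 2/25+13/100→21/100; 17/100+1/5→37/100; 21/100+21/100→21/50; 21/100+37/100→29/50; 21/50+29/50→1. L = 133/50 ≈ 2.6600.
L − H = 2.6600 − 2.5951 = 0.065 bits.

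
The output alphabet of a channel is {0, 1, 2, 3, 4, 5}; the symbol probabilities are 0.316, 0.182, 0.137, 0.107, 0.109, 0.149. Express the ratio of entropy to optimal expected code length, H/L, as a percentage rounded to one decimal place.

Entropy H = −Σ p log₂ p ≈ 2.4682 bits.
Huffman merges: 107/1000+109/1000→27/125; 137/1000+149/1000→143/500; 91/500+27/125→199/500; 143/500+79/250→301/500; 199/500+301/500→1. L = 1251/500 ≈ 2.5020.
Efficiency = H/L = 2.4682/2.5020 = 98.6%.

98.6%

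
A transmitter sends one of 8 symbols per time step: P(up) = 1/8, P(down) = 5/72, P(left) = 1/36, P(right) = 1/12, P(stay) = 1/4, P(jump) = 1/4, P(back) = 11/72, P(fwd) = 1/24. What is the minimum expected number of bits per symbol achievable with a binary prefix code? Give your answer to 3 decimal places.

Repeatedly combine the two least-probable nodes; the expected code length is the sum of the merged weights.
merge 1/36 + 1/24 → 5/72
merge 5/72 + 5/72 → 5/36
merge 1/12 + 1/8 → 5/24
merge 5/36 + 11/72 → 7/24
merge 5/24 + 1/4 → 11/24
merge 1/4 + 7/24 → 13/24
merge 11/24 + 13/24 → 1
L = 5/72 + 5/36 + 5/24 + 7/24 + 11/24 + 13/24 + 1 = 65/24 ≈ 2.708 bits/symbol.

2.708 bits/symbol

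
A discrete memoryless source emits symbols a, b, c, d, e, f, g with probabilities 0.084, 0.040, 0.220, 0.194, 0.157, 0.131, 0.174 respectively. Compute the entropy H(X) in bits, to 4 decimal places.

2.6680 bits

H = −Σ pᵢ log₂ pᵢ.
−0.084·log₂(0.084) = 0.3002
−0.040·log₂(0.040) = 0.1858
−0.220·log₂(0.220) = 0.4806
−0.194·log₂(0.194) = 0.4590
−0.157·log₂(0.157) = 0.4194
−0.131·log₂(0.131) = 0.3841
−0.174·log₂(0.174) = 0.4390
Sum ≈ 2.6680 → 2.6680 bits.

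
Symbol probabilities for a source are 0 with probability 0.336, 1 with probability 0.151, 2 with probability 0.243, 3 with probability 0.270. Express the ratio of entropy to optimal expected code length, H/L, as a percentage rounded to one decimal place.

97.3%

Entropy H = −Σ p log₂ p ≈ 1.9465 bits.
Huffman merges: 151/1000+243/1000→197/500; 27/100+42/125→303/500; 197/500+303/500→1. L = 2 ≈ 2.0000.
Efficiency = H/L = 1.9465/2.0000 = 97.3%.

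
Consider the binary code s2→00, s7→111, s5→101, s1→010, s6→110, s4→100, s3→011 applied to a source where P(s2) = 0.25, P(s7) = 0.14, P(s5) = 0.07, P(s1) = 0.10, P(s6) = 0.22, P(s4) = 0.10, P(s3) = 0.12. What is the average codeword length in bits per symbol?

L̄ = Σ pᵢ·ℓᵢ = 0.25·2 + 0.14·3 + 0.07·3 + 0.10·3 + 0.22·3 + 0.10·3 + 0.12·3 = 2.75 bits/symbol.

2.75 bits/symbol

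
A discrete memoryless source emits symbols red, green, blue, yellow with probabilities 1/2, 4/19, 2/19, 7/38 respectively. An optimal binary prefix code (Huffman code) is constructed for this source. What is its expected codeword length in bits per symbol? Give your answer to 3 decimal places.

Repeatedly combine the two least-probable nodes; the expected code length is the sum of the merged weights.
merge 2/19 + 7/38 → 11/38
merge 4/19 + 11/38 → 1/2
merge 1/2 + 1/2 → 1
L = 11/38 + 1/2 + 1 = 34/19 ≈ 1.789 bits/symbol.

1.789 bits/symbol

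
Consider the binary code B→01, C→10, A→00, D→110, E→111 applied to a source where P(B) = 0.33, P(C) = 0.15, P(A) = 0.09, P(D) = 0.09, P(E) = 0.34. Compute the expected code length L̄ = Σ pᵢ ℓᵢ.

2.43 bits/symbol

L̄ = Σ pᵢ·ℓᵢ = 0.33·2 + 0.15·2 + 0.09·2 + 0.09·3 + 0.34·3 = 2.43 bits/symbol.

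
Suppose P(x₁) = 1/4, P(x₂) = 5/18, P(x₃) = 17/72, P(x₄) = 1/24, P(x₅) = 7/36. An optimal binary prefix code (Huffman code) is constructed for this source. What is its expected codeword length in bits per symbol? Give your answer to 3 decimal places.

2.236 bits/symbol

Repeatedly combine the two least-probable nodes; the expected code length is the sum of the merged weights.
merge 1/24 + 7/36 → 17/72
merge 17/72 + 17/72 → 17/36
merge 1/4 + 5/18 → 19/36
merge 17/36 + 19/36 → 1
L = 17/72 + 17/36 + 19/36 + 1 = 161/72 ≈ 2.236 bits/symbol.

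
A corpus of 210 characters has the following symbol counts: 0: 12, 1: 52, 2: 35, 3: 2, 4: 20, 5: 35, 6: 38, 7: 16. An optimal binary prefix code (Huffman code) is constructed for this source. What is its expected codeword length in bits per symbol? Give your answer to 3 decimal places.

Probabilities are the counts divided by 210.
Repeatedly combine the two least-probable nodes; the expected code length is the sum of the merged weights.
merge 1/105 + 2/35 → 1/15
merge 1/15 + 8/105 → 1/7
merge 2/21 + 1/7 → 5/21
merge 1/6 + 1/6 → 1/3
merge 19/105 + 5/21 → 44/105
merge 26/105 + 1/3 → 61/105
merge 44/105 + 61/105 → 1
L = 1/15 + 1/7 + 5/21 + 1/3 + 44/105 + 61/105 + 1 = 292/105 ≈ 2.781 bits/symbol.

2.781 bits/symbol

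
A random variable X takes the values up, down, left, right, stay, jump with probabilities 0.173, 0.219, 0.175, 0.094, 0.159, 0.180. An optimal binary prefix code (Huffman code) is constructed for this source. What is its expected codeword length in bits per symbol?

2.601 bits/symbol

Repeatedly combine the two least-probable nodes; the expected code length is the sum of the merged weights.
merge 47/500 + 159/1000 → 253/1000
merge 173/1000 + 7/40 → 87/250
merge 9/50 + 219/1000 → 399/1000
merge 253/1000 + 87/250 → 601/1000
merge 399/1000 + 601/1000 → 1
L = 253/1000 + 87/250 + 399/1000 + 601/1000 + 1 = 2601/1000 = 2.601 bits/symbol.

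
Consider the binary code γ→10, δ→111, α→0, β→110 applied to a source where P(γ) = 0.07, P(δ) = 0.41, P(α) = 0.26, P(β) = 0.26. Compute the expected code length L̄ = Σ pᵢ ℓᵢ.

2.41 bits/symbol

L̄ = Σ pᵢ·ℓᵢ = 0.07·2 + 0.41·3 + 0.26·1 + 0.26·3 = 2.41 bits/symbol.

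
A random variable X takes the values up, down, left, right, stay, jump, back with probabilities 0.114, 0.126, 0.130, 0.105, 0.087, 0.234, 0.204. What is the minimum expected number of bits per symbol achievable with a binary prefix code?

2.754 bits/symbol

Repeatedly combine the two least-probable nodes; the expected code length is the sum of the merged weights.
merge 87/1000 + 21/200 → 24/125
merge 57/500 + 63/500 → 6/25
merge 13/100 + 24/125 → 161/500
merge 51/250 + 117/500 → 219/500
merge 6/25 + 161/500 → 281/500
merge 219/500 + 281/500 → 1
L = 24/125 + 6/25 + 161/500 + 219/500 + 281/500 + 1 = 1377/500 = 2.754 bits/symbol.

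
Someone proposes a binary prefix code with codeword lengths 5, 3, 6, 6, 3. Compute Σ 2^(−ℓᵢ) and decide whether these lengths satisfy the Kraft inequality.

0.3125; yes

With common denominator 2^6 = 64: Σ 2^(−ℓᵢ) = 2/64 + 8/64 + 1/64 + 1/64 + 8/64 = 20/64 = 0.3125.
Kraft's inequality requires Σ ≤ 1; here Σ = 0.3125 ≤ 1, so such a prefix code exists.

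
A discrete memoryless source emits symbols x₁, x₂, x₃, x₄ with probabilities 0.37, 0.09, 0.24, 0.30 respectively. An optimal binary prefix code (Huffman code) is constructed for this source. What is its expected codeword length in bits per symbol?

1.96 bits/symbol

Repeatedly combine the two least-probable nodes; the expected code length is the sum of the merged weights.
merge 9/100 + 6/25 → 33/100
merge 3/10 + 33/100 → 63/100
merge 37/100 + 63/100 → 1
L = 33/100 + 63/100 + 1 = 49/25 = 1.96 bits/symbol.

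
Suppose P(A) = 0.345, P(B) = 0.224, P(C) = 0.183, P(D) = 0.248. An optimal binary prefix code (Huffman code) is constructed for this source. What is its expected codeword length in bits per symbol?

Repeatedly combine the two least-probable nodes; the expected code length is the sum of the merged weights.
merge 183/1000 + 28/125 → 407/1000
merge 31/125 + 69/200 → 593/1000
merge 407/1000 + 593/1000 → 1
L = 407/1000 + 593/1000 + 1 = 2 bits/symbol.

2 bits/symbol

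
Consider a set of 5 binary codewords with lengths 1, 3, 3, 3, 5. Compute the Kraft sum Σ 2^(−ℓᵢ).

With common denominator 2^5 = 32: Σ 2^(−ℓᵢ) = 16/32 + 4/32 + 4/32 + 4/32 + 1/32 = 29/32 = 0.90625.

0.90625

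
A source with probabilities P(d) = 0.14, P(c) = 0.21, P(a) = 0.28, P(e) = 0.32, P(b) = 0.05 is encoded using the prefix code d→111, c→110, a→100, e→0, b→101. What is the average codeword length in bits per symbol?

L̄ = Σ pᵢ·ℓᵢ = 0.14·3 + 0.21·3 + 0.28·3 + 0.32·1 + 0.05·3 = 2.36 bits/symbol.

2.36 bits/symbol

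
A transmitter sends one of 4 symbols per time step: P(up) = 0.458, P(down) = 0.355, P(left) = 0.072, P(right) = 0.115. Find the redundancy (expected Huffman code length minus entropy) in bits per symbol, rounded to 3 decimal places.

Entropy H = −Σ p log₂ p ≈ 1.6785 bits.
Huffman merges: 9/125+23/200→187/1000; 187/1000+71/200→271/500; 229/500+271/500→1. L = 1729/1000 ≈ 1.7290.
L − H = 1.7290 − 1.6785 = 0.050 bits.

0.050 bits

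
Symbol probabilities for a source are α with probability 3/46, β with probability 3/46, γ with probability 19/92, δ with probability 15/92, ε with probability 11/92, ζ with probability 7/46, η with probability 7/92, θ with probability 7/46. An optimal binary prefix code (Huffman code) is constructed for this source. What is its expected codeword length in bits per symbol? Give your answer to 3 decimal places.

2.924 bits/symbol

Repeatedly combine the two least-probable nodes; the expected code length is the sum of the merged weights.
merge 3/46 + 3/46 → 3/23
merge 7/92 + 11/92 → 9/46
merge 3/23 + 7/46 → 13/46
merge 7/46 + 15/92 → 29/92
merge 9/46 + 19/92 → 37/92
merge 13/46 + 29/92 → 55/92
merge 37/92 + 55/92 → 1
L = 3/23 + 9/46 + 13/46 + 29/92 + 37/92 + 55/92 + 1 = 269/92 ≈ 2.924 bits/symbol.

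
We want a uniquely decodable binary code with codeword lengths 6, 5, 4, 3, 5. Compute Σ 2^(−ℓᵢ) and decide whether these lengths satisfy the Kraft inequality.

With common denominator 2^6 = 64: Σ 2^(−ℓᵢ) = 1/64 + 2/64 + 4/64 + 8/64 + 2/64 = 17/64 = 0.265625.
Kraft's inequality requires Σ ≤ 1; here Σ = 0.265625 ≤ 1, so such a prefix code exists.

0.265625; yes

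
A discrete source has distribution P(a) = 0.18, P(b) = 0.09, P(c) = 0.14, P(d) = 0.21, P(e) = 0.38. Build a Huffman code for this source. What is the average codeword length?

2.23 bits/symbol

Repeatedly combine the two least-probable nodes; the expected code length is the sum of the merged weights.
merge 9/100 + 7/50 → 23/100
merge 9/50 + 21/100 → 39/100
merge 23/100 + 19/50 → 61/100
merge 39/100 + 61/100 → 1
L = 23/100 + 39/100 + 61/100 + 1 = 223/100 = 2.23 bits/symbol.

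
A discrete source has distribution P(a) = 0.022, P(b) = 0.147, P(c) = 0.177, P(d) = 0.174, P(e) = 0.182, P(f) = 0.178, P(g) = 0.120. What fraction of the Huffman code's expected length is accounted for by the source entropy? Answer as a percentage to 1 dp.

Entropy H = −Σ p log₂ p ≈ 2.6666 bits.
Huffman merges: 11/500+3/25→71/500; 71/500+147/1000→289/1000; 87/500+177/1000→351/1000; 89/500+91/500→9/25; 289/1000+351/1000→16/25; 9/25+16/25→1. L = 1391/500 ≈ 2.7820.
Efficiency = H/L = 2.6666/2.7820 = 95.9%.

95.9%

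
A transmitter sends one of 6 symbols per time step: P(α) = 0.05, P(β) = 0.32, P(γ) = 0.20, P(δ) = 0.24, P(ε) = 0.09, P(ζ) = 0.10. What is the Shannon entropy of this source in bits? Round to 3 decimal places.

2.345 bits

H = −Σ pᵢ log₂ pᵢ.
−0.05·log₂(0.05) = 0.2161
−0.32·log₂(0.32) = 0.5260
−0.20·log₂(0.20) = 0.4644
−0.24·log₂(0.24) = 0.4941
−0.09·log₂(0.09) = 0.3127
−0.10·log₂(0.10) = 0.3322
Sum ≈ 2.3455 → 2.345 bits.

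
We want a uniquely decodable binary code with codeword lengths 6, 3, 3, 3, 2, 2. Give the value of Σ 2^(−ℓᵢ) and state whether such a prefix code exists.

With common denominator 2^6 = 64: Σ 2^(−ℓᵢ) = 1/64 + 8/64 + 8/64 + 8/64 + 16/64 + 16/64 = 57/64 = 0.890625.
Kraft's inequality requires Σ ≤ 1; here Σ = 0.890625 ≤ 1, so such a prefix code exists.

0.890625; yes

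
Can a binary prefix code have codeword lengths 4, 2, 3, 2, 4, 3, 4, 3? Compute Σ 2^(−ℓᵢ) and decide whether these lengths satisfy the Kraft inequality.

1.0625; no

With common denominator 2^4 = 16: Σ 2^(−ℓᵢ) = 1/16 + 4/16 + 2/16 + 4/16 + 1/16 + 2/16 + 1/16 + 2/16 = 17/16 = 1.0625.
Kraft's inequality requires Σ ≤ 1; here Σ = 1.0625 > 1, so no such prefix code exists.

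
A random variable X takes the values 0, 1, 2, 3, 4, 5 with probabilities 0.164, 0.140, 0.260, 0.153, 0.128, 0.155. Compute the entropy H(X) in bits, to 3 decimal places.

2.541 bits

H = −Σ pᵢ log₂ pᵢ.
−0.164·log₂(0.164) = 0.4278
−0.140·log₂(0.140) = 0.3971
−0.260·log₂(0.260) = 0.5053
−0.153·log₂(0.153) = 0.4144
−0.128·log₂(0.128) = 0.3796
−0.155·log₂(0.155) = 0.4169
Sum ≈ 2.5411 → 2.541 bits.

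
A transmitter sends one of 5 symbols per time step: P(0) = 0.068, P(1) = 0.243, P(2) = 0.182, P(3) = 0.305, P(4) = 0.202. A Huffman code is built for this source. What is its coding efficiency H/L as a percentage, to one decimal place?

Entropy H = −Σ p log₂ p ≈ 2.1957 bits.
Huffman merges: 17/250+91/500→1/4; 101/500+243/1000→89/200; 1/4+61/200→111/200; 89/200+111/200→1. L = 9/4 ≈ 2.2500.
Efficiency = H/L = 2.1957/2.2500 = 97.6%.

97.6%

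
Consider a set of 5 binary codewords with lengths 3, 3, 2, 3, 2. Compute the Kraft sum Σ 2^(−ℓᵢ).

With common denominator 2^3 = 8: Σ 2^(−ℓᵢ) = 1/8 + 1/8 + 2/8 + 1/8 + 2/8 = 7/8 = 0.875.

0.875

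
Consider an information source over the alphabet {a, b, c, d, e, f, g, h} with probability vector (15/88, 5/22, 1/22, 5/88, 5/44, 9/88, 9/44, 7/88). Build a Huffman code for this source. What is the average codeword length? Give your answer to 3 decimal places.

Repeatedly combine the two least-probable nodes; the expected code length is the sum of the merged weights.
merge 1/22 + 5/88 → 9/88
merge 7/88 + 9/88 → 2/11
merge 9/88 + 5/44 → 19/88
merge 15/88 + 2/11 → 31/88
merge 9/44 + 19/88 → 37/88
merge 5/22 + 31/88 → 51/88
merge 37/88 + 51/88 → 1
L = 9/88 + 2/11 + 19/88 + 31/88 + 37/88 + 51/88 + 1 = 251/88 ≈ 2.852 bits/symbol.

2.852 bits/symbol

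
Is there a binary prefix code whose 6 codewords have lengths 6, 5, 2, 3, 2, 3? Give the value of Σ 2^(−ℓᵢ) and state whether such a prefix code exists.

0.796875; yes

With common denominator 2^6 = 64: Σ 2^(−ℓᵢ) = 1/64 + 2/64 + 16/64 + 8/64 + 16/64 + 8/64 = 51/64 = 0.796875.
Kraft's inequality requires Σ ≤ 1; here Σ = 0.796875 ≤ 1, so such a prefix code exists.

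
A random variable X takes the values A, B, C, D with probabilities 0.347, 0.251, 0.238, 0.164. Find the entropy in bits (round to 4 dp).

H = −Σ pᵢ log₂ pᵢ.
−0.347·log₂(0.347) = 0.5299
−0.251·log₂(0.251) = 0.5006
−0.238·log₂(0.238) = 0.4929
−0.164·log₂(0.164) = 0.4278
Sum ≈ 1.9511 → 1.9511 bits.

1.9511 bits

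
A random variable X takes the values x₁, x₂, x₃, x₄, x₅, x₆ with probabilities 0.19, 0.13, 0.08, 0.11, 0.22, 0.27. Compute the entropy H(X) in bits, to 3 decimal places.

H = −Σ pᵢ log₂ pᵢ.
−0.19·log₂(0.19) = 0.4552
−0.13·log₂(0.13) = 0.3826
−0.08·log₂(0.08) = 0.2915
−0.11·log₂(0.11) = 0.3503
−0.22·log₂(0.22) = 0.4806
−0.27·log₂(0.27) = 0.5100
Sum ≈ 2.4703 → 2.470 bits.

2.470 bits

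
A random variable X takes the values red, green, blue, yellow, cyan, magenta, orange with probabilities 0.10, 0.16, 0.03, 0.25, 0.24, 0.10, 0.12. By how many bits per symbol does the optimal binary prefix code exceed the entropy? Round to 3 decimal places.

0.040 bits

Entropy H = −Σ p log₂ p ≈ 2.6004 bits.
Huffman merges: 3/100+1/10→13/100; 1/10+3/25→11/50; 13/100+4/25→29/100; 11/50+6/25→23/50; 1/4+29/100→27/50; 23/50+27/50→1. L = 66/25 ≈ 2.6400.
L − H = 2.6400 − 2.6004 = 0.040 bits.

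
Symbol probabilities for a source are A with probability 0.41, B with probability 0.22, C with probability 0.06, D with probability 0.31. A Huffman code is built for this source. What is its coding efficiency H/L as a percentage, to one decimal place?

94.9%

Entropy H = −Σ p log₂ p ≈ 1.7753 bits.
Huffman merges: 3/50+11/50→7/25; 7/25+31/100→59/100; 41/100+59/100→1. L = 187/100 ≈ 1.8700.
Efficiency = H/L = 1.7753/1.8700 = 94.9%.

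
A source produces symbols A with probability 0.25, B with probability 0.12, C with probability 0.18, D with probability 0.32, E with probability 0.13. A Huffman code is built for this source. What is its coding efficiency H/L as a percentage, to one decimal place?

98.7%

Entropy H = −Σ p log₂ p ≈ 2.2211 bits.
Huffman merges: 3/25+13/100→1/4; 9/50+1/4→43/100; 1/4+8/25→57/100; 43/100+57/100→1. L = 9/4 ≈ 2.2500.
Efficiency = H/L = 2.2211/2.2500 = 98.7%.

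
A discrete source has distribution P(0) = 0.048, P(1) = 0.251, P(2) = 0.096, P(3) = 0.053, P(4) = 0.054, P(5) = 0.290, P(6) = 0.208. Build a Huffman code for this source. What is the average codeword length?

2.502 bits/symbol

Repeatedly combine the two least-probable nodes; the expected code length is the sum of the merged weights.
merge 6/125 + 53/1000 → 101/1000
merge 27/500 + 12/125 → 3/20
merge 101/1000 + 3/20 → 251/1000
merge 26/125 + 251/1000 → 459/1000
merge 251/1000 + 29/100 → 541/1000
merge 459/1000 + 541/1000 → 1
L = 101/1000 + 3/20 + 251/1000 + 459/1000 + 541/1000 + 1 = 1251/500 = 2.502 bits/symbol.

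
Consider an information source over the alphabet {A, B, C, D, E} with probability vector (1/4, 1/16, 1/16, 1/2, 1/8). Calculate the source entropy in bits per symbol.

Each probability is a power of 1/2, so log₂(1/p) is an integer.
H = Σ p·log₂(1/p) = 1/4·2 + 1/16·4 + 1/16·4 + 1/2·1 + 1/8·3 = 1.875 bits.

1.875 bits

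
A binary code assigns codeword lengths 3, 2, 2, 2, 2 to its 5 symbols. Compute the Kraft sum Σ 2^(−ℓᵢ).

1.125

With common denominator 2^3 = 8: Σ 2^(−ℓᵢ) = 1/8 + 2/8 + 2/8 + 2/8 + 2/8 = 9/8 = 1.125.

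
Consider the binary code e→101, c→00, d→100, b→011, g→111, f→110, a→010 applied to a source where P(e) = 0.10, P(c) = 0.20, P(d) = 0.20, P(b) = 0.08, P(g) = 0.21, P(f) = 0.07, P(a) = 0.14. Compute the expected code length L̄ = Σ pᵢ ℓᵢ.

2.8 bits/symbol

L̄ = Σ pᵢ·ℓᵢ = 0.10·3 + 0.20·2 + 0.20·3 + 0.08·3 + 0.21·3 + 0.07·3 + 0.14·3 = 2.8 bits/symbol.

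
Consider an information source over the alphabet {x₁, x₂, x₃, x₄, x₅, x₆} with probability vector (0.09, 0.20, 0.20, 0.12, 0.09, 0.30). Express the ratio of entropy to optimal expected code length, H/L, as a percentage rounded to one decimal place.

Entropy H = −Σ p log₂ p ≈ 2.4422 bits.
Huffman merges: 9/100+9/100→9/50; 3/25+9/50→3/10; 1/5+1/5→2/5; 3/10+3/10→3/5; 2/5+3/5→1. L = 62/25 ≈ 2.4800.
Efficiency = H/L = 2.4422/2.4800 = 98.5%.

98.5%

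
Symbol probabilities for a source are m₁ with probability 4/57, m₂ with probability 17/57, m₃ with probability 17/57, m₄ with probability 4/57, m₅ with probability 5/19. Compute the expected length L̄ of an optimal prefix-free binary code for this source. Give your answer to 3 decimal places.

Repeatedly combine the two least-probable nodes; the expected code length is the sum of the merged weights.
merge 4/57 + 4/57 → 8/57
merge 8/57 + 5/19 → 23/57
merge 17/57 + 17/57 → 34/57
merge 23/57 + 34/57 → 1
L = 8/57 + 23/57 + 34/57 + 1 = 122/57 ≈ 2.140 bits/symbol.

2.140 bits/symbol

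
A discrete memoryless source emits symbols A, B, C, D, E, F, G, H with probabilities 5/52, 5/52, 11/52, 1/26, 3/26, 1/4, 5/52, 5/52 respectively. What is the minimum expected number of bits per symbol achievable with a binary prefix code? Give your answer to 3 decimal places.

Repeatedly combine the two least-probable nodes; the expected code length is the sum of the merged weights.
merge 1/26 + 5/52 → 7/52
merge 5/52 + 5/52 → 5/26
merge 5/52 + 3/26 → 11/52
merge 7/52 + 5/26 → 17/52
merge 11/52 + 11/52 → 11/26
merge 1/4 + 17/52 → 15/26
merge 11/26 + 15/26 → 1
L = 7/52 + 5/26 + 11/52 + 17/52 + 11/26 + 15/26 + 1 = 149/52 ≈ 2.865 bits/symbol.

2.865 bits/symbol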